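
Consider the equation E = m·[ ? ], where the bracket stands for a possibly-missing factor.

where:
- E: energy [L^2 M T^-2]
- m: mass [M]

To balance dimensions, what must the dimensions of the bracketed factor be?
[L^2 T^-2] — velocity squared (e.g. v²)

E has dimensions [L^2 M T^-2]; m has dimensions [M].
The bracketed factor must supply [L^2 M T^-2] / [M] = [L^2 T^-2].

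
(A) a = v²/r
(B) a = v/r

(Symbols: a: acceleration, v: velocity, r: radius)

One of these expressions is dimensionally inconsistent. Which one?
(B)

(A) a = v²/r: LHS [L T^-2], RHS [L T^-2] ✓
(B) a = v/r: LHS [L T^-2], RHS [T^-1] ✗

Expression (B) a = v/r is dimensionally incorrect.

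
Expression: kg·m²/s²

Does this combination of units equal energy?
Yes

The expression kg·m²/s² has dimensions [L^2 M T^-2], which is exactly energy [L^2 M T^-2].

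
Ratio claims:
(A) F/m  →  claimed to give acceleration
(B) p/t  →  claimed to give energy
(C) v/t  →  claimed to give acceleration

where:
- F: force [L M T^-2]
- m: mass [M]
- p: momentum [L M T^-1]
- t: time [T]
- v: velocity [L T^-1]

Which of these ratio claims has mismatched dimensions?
(B) p/t does not give energy

(A) F/m: [L T^-2] = acceleration [L T^-2] ✓
(B) p/t: [L M T^-2] ≠ energy [L^2 M T^-2] ✗
(C) v/t: [L T^-2] = acceleration [L T^-2] ✓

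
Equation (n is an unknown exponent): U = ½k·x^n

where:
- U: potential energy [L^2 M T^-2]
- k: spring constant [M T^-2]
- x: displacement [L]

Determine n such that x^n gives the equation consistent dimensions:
n = 2

U has dimensions [L^2 M T^-2]; x has dimensions [L].
The rest of the RHS has dimensions [M T^-2], so x^n must supply [L^2].
With n = 2: ½k·x^2 has dimensions [L^2 M T^-2], matching the LHS ✓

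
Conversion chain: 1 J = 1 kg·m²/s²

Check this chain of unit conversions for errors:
The chain is correct (no errors).

Correct: Joule is defined as kg·m²/s²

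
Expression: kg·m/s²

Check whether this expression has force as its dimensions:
Yes

The expression kg·m/s² has dimensions [L M T^-2], which is exactly force [L M T^-2].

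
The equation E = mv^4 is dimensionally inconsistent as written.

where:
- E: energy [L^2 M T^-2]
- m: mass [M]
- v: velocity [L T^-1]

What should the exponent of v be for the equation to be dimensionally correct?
The exponent of v should be 2: E = mv^2

The LHS E has dimensions [L^2 M T^-2]; v has dimensions [L T^-1].
As written, the RHS mv^4 (exponent 4 on v) has dimensions [L^4 M T^-4], which does not match.
With exponent 2, the RHS mv^2 has dimensions [L^2 M T^-2], matching the LHS.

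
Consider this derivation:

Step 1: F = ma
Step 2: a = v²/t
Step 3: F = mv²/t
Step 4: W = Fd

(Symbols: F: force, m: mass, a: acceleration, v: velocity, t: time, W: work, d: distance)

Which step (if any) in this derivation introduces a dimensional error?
Step 2

Step 1: F = ma → LHS [L M T^-2], RHS [L M T^-2] ✓
Step 2: a = v²/t → LHS [L T^-2], RHS [L^2 T^-3] ✗

The first dimensional inconsistency appears in step 2: a = v²/t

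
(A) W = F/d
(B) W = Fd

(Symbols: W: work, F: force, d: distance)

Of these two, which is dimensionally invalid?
(A)

(A) W = F/d: LHS [L^2 M T^-2], RHS [M T^-2] ✗
(B) W = Fd: LHS [L^2 M T^-2], RHS [L^2 M T^-2] ✓

Expression (A) W = F/d is dimensionally incorrect.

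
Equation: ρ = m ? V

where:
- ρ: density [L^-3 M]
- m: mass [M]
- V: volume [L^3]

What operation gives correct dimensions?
division (÷): ρ = m ÷ V

ρ [L^-3 M]; m [M]; V [L^3].
m × V → [L^3 M] ✗
m ÷ V → [L^-3 M] ✓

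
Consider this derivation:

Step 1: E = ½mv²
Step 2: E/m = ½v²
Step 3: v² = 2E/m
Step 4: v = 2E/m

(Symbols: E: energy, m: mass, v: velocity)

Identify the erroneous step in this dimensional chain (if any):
Step 4

Step 1: E = ½mv² → LHS [L^2 M T^-2], RHS [L^2 M T^-2] ✓
Step 2: E/m = ½v² → LHS [L^2 T^-2], RHS [L^2 T^-2] ✓
Step 3: v² = 2E/m → LHS [L^2 T^-2], RHS [L^2 T^-2] ✓
Step 4: v = 2E/m → LHS [L T^-1], RHS [L^2 T^-2] ✗

The first dimensional inconsistency appears in step 4: v = 2E/m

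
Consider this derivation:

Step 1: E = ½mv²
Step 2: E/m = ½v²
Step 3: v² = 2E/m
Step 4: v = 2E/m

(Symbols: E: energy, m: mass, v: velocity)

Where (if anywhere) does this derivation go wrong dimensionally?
Step 4

Step 1: E = ½mv² → LHS [L^2 M T^-2], RHS [L^2 M T^-2] ✓
Step 2: E/m = ½v² → LHS [L^2 T^-2], RHS [L^2 T^-2] ✓
Step 3: v² = 2E/m → LHS [L^2 T^-2], RHS [L^2 T^-2] ✓
Step 4: v = 2E/m → LHS [L T^-1], RHS [L^2 T^-2] ✗

The first dimensional inconsistency appears in step 4: v = 2E/m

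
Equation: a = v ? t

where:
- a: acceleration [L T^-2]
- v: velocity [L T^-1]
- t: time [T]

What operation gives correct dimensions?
division (÷): a = v ÷ t

a [L T^-2]; v [L T^-1]; t [T].
v × t → [L] ✗
v ÷ t → [L T^-2] ✓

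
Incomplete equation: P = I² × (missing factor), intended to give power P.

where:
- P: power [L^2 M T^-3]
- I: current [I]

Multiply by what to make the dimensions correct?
R (resistance), dimensions [I^-2 L^2 M T^-3]

P has dimensions [L^2 M T^-3] and I² has dimensions [I^2].
The missing factor must have dimensions [L^2 M T^-3] / [I^2] = [I^-2 L^2 M T^-3], i.e. resistance (R).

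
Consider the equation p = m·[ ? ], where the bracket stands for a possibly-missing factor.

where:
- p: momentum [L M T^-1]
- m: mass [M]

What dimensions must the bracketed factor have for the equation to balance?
[L T^-1] — velocity (e.g. v)

p has dimensions [L M T^-1]; m has dimensions [M].
The bracketed factor must supply [L M T^-1] / [M] = [L T^-1].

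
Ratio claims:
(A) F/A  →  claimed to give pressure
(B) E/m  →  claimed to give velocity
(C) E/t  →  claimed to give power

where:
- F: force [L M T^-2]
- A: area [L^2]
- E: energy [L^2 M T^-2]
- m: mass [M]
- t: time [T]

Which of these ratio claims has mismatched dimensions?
(B) E/m does not give velocity

(A) F/A: [L^-1 M T^-2] = pressure [L^-1 M T^-2] ✓
(B) E/m: [L^2 T^-2] ≠ velocity [L T^-1] ✗
(C) E/t: [L^2 M T^-3] = power [L^2 M T^-3] ✓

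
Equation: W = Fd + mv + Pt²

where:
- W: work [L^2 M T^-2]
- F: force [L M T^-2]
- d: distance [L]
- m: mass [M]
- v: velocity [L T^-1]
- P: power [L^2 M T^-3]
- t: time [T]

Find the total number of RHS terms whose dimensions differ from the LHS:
2

LHS W: [L^2 M T^-2]
- Fd: [L^2 M T^-2] ✓
- mv: [L M T^-1] ✗
- Pt²: [L^2 M T^-1] ✗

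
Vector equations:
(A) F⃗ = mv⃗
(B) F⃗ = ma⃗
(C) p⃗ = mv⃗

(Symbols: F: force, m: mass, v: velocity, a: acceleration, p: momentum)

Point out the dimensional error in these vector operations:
(A) F⃗ = mv⃗

(A) F⃗ = mv⃗: LHS [L M T^-2], RHS [L M T^-1] ✗ — mass times velocity is momentum, not force; should be ma⃗
(B) F⃗ = ma⃗: LHS [L M T^-2], RHS [L M T^-2] ✓ — Force and acceleration are vectors, mass is a scalar
(C) p⃗ = mv⃗: LHS [L M T^-1], RHS [L M T^-1] ✓ — mass (scalar) times velocity (vector)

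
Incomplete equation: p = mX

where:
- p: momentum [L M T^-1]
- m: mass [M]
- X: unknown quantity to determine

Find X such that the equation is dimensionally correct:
X = v (velocity), dimensions [L T^-1]

p has dimensions [L M T^-1]; the rest of the RHS (m) has dimensions [M].
So X must have dimensions [L T^-1] — X = v (velocity).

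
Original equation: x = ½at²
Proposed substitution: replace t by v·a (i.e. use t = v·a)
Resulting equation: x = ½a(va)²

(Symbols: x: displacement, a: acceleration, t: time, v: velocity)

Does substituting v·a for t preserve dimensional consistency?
No

[t] = [T] and [v·a] = [L^2 T^-3]. These differ, so the substitution replaces a quantity by one of different dimensions and the result x = ½a(va)² has LHS [L] vs RHS [L^5 T^-8] — inconsistent.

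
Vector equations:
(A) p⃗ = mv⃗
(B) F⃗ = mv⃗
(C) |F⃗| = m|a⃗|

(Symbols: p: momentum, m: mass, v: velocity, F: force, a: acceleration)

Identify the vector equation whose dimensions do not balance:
(B) F⃗ = mv⃗

(A) p⃗ = mv⃗: LHS [L M T^-1], RHS [L M T^-1] ✓ — mass (scalar) times velocity (vector)
(B) F⃗ = mv⃗: LHS [L M T^-2], RHS [L M T^-1] ✗ — mass times velocity is momentum, not force; should be ma⃗
(C) |F⃗| = m|a⃗|: LHS [L M T^-2], RHS [L M T^-2] ✓ — magnitudes of vectors are scalars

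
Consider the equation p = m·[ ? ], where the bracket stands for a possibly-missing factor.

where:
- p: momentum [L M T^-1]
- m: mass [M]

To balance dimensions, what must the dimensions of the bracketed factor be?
[L T^-1] — velocity (e.g. v)

p has dimensions [L M T^-1]; m has dimensions [M].
The bracketed factor must supply [L M T^-1] / [M] = [L T^-1].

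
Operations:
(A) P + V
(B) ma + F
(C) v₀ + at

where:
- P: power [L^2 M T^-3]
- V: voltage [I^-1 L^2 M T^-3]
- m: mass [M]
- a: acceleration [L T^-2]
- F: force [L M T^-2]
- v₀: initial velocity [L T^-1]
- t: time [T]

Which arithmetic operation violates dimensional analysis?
(A) P + V

(A) P + V: P [L^2 M T^-3] and V [I^-1 L^2 M T^-3] — different dimensions cannot be added/subtracted ✗
(B) ma + F: ma [L M T^-2] and F [L M T^-2] — same dimensions ✓
(C) v₀ + at: v₀ [L T^-1] and at [L T^-1] — same dimensions ✓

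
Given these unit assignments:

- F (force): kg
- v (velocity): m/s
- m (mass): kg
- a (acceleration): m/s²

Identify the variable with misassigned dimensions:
F

The variable F (force) should have units N, not kg.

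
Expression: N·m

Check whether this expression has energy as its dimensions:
Yes

The expression N·m has dimensions [L^2 M T^-2], which is exactly energy [L^2 M T^-2].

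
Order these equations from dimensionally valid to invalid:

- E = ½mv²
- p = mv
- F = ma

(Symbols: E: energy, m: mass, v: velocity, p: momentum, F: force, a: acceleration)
Dimensionally correct: E = ½mv², p = mv, F = ma
Dimensionally incorrect: none
Ordered (correct first, then incorrect): E = ½mv², p = mv, F = ma

- E = ½mv²: LHS [L^2 M T^-2], RHS [L^2 M T^-2] → correct ✓
- p = mv: LHS [L M T^-1], RHS [L M T^-1] → correct ✓
- F = ma: LHS [L M T^-2], RHS [L M T^-2] → correct ✓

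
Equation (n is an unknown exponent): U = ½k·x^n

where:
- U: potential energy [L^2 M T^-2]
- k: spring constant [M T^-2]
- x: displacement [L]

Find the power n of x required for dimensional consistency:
n = 2

U has dimensions [L^2 M T^-2]; x has dimensions [L].
The rest of the RHS has dimensions [M T^-2], so x^n must supply [L^2].
With n = 2: ½k·x^2 has dimensions [L^2 M T^-2], matching the LHS ✓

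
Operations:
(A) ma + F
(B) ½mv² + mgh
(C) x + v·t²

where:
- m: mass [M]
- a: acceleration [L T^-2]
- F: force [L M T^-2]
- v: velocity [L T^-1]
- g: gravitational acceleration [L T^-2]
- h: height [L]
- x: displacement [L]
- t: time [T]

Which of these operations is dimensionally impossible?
(C) x + v·t²

(A) ma + F: ma [L M T^-2] and F [L M T^-2] — same dimensions ✓
(B) ½mv² + mgh: ½mv² [L^2 M T^-2] and mgh [L^2 M T^-2] — same dimensions ✓
(C) x + v·t²: x [L] and v·t² [L T] — different dimensions cannot be added/subtracted ✗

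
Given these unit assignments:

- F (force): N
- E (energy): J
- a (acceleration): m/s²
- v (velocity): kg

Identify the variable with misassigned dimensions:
v

The variable v (velocity) should have units m/s, not kg.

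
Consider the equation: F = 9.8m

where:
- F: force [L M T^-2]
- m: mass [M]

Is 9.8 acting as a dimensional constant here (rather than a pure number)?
Yes

F has dimensions [L M T^-2], while m alone has dimensions [M]. For the equation to balance, the factor 9.8 must carry dimensions [L T^-2] — it is a dimensional constant (a numerical value of a physical quantity with its units suppressed), not a pure number.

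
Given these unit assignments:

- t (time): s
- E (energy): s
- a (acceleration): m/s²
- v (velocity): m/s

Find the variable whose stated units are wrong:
E

The variable E (energy) should have units J, not s.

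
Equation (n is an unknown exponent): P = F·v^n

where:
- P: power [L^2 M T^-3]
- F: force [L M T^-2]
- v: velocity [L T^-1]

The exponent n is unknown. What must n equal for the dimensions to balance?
n = 1

P has dimensions [L^2 M T^-3]; v has dimensions [L T^-1].
The rest of the RHS has dimensions [L M T^-2], so v^n must supply [L T^-1].
With n = 1: F·v^1 has dimensions [L^2 M T^-3], matching the LHS ✓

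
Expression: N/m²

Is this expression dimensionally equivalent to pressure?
Yes

The expression N/m² has dimensions [L^-1 M T^-2], which is exactly pressure [L^-1 M T^-2].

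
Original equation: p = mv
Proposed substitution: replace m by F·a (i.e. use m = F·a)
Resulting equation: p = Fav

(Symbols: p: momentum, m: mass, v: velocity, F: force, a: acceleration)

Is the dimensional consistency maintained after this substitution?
No

[m] = [M] and [F·a] = [L^2 M T^-4]. These differ, so the substitution replaces a quantity by one of different dimensions and the result p = Fav has LHS [L M T^-1] vs RHS [L^3 M T^-5] — inconsistent.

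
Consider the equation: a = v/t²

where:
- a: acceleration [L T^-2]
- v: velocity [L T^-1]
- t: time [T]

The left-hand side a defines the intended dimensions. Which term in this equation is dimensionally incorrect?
The right-hand side term v/t²

a has dimensions [L T^-2], but v/t² has dimensions [L T^-3], so the term v/t² is dimensionally wrong for a.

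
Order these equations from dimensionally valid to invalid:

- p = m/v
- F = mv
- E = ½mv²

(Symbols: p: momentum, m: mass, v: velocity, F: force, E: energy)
Dimensionally correct: E = ½mv²
Dimensionally incorrect: p = m/v, F = mv
Ordered (correct first, then incorrect): E = ½mv², p = m/v, F = mv

- p = m/v: LHS [L M T^-1], RHS [L^-1 M T] → incorrect ✗
- F = mv: LHS [L M T^-2], RHS [L M T^-1] → incorrect ✗
- E = ½mv²: LHS [L^2 M T^-2], RHS [L^2 M T^-2] → correct ✓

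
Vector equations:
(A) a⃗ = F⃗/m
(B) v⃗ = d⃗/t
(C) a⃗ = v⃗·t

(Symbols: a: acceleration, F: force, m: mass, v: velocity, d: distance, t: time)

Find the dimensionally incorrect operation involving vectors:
(C) a⃗ = v⃗·t

(A) a⃗ = F⃗/m: LHS [L T^-2], RHS [L T^-2] ✓ — force (vector) divided by mass (scalar)
(B) v⃗ = d⃗/t: LHS [L T^-1], RHS [L T^-1] ✓ — displacement (vector) divided by time (scalar)
(C) a⃗ = v⃗·t: LHS [L T^-2], RHS [L] ✗ — acceleration is velocity per time; should be v⃗/t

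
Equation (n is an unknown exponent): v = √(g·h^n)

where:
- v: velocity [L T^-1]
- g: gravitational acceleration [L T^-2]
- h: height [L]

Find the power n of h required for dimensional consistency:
n = 1

v has dimensions [L T^-1]; h has dimensions [L].
With n = 1: √(g·h^1) has dimensions [L T^-1], matching the LHS ✓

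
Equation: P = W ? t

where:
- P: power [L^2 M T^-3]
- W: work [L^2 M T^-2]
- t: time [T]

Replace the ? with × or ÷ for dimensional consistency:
division (÷): P = W ÷ t

P [L^2 M T^-3]; W [L^2 M T^-2]; t [T].
W × t → [L^2 M T^-1] ✗
W ÷ t → [L^2 M T^-3] ✓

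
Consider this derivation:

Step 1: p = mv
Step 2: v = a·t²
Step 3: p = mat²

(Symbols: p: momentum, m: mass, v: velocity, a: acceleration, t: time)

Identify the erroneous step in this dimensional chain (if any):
Step 2

Step 1: p = mv → LHS [L M T^-1], RHS [L M T^-1] ✓
Step 2: v = a·t² → LHS [L T^-1], RHS [L] ✗

The first dimensional inconsistency appears in step 2: v = a·t²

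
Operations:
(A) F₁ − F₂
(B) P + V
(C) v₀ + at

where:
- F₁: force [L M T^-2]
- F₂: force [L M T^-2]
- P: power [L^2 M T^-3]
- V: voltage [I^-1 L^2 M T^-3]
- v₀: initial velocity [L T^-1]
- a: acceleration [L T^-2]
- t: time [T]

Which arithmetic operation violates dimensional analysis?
(B) P + V

(A) F₁ − F₂: F₁ [L M T^-2] and F₂ [L M T^-2] — same dimensions ✓
(B) P + V: P [L^2 M T^-3] and V [I^-1 L^2 M T^-3] — different dimensions cannot be added/subtracted ✗
(C) v₀ + at: v₀ [L T^-1] and at [L T^-1] — same dimensions ✓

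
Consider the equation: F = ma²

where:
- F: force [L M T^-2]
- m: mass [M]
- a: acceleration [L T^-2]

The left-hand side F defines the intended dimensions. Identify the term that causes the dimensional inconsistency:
The right-hand side term ma²

F has dimensions [L M T^-2], but ma² has dimensions [L^2 M T^-4], so the term ma² is dimensionally wrong for F.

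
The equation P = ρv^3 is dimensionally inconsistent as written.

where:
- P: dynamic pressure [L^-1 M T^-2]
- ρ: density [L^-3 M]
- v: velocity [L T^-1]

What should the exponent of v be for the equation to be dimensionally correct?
The exponent of v should be 2: P = ρv^2

The LHS P has dimensions [L^-1 M T^-2]; v has dimensions [L T^-1].
As written, the RHS ρv^3 (exponent 3 on v) has dimensions [M T^-3], which does not match.
With exponent 2, the RHS ρv^2 has dimensions [L^-1 M T^-2], matching the LHS.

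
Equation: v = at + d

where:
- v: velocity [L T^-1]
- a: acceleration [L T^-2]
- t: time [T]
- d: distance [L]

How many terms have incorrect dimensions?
1

LHS v: [L T^-1]
- at: [L T^-1] ✓
- d: [L] ✗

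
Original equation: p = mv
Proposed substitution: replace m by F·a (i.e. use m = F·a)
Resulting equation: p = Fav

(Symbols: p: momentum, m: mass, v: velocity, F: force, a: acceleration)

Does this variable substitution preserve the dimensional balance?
No

[m] = [M] and [F·a] = [L^2 M T^-4]. These differ, so the substitution replaces a quantity by one of different dimensions and the result p = Fav has LHS [L M T^-1] vs RHS [L^3 M T^-5] — inconsistent.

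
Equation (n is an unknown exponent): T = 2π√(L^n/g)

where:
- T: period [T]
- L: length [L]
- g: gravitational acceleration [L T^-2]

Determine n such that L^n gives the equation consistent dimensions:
n = 1

T has dimensions [T]; L has dimensions [L].
With n = 1: 2π√(L^1/g) has dimensions [T], matching the LHS ✓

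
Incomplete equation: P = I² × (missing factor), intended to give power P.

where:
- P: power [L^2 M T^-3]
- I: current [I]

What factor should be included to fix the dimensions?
R (resistance), dimensions [I^-2 L^2 M T^-3]

P has dimensions [L^2 M T^-3] and I² has dimensions [I^2].
The missing factor must have dimensions [L^2 M T^-3] / [I^2] = [I^-2 L^2 M T^-3], i.e. resistance (R).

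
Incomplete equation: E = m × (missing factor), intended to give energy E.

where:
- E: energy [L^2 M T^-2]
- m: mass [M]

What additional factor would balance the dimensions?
v² (velocity squared), dimensions [L^2 T^-2]

E has dimensions [L^2 M T^-2] and m has dimensions [M].
The missing factor must have dimensions [L^2 M T^-2] / [M] = [L^2 T^-2], i.e. velocity squared (v²).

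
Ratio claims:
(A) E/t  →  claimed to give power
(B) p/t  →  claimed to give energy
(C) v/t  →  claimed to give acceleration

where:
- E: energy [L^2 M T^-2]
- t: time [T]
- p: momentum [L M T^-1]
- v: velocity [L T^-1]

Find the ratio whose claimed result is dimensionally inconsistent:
(B) p/t does not give energy

(A) E/t: [L^2 M T^-3] = power [L^2 M T^-3] ✓
(B) p/t: [L M T^-2] ≠ energy [L^2 M T^-2] ✗
(C) v/t: [L T^-2] = acceleration [L T^-2] ✓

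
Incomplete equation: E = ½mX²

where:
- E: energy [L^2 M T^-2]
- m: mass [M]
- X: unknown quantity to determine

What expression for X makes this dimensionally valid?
X = v (velocity), dimensions [L T^-1]

E has dimensions [L^2 M T^-2]; the rest of the RHS (½m) has dimensions [M].
So X² must have dimensions [L^2 T^-2], i.e. X has dimensions [L T^-1] — X = v (velocity).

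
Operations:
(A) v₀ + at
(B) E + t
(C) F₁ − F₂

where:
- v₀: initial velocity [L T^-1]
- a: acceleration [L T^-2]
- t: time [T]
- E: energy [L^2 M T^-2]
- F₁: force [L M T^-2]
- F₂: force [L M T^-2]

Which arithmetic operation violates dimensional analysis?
(B) E + t

(A) v₀ + at: v₀ [L T^-1] and at [L T^-1] — same dimensions ✓
(B) E + t: E [L^2 M T^-2] and t [T] — different dimensions cannot be added/subtracted ✗
(C) F₁ − F₂: F₁ [L M T^-2] and F₂ [L M T^-2] — same dimensions ✓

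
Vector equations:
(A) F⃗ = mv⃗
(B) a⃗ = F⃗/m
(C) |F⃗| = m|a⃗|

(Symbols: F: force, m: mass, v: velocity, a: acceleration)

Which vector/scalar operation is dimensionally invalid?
(A) F⃗ = mv⃗

(A) F⃗ = mv⃗: LHS [L M T^-2], RHS [L M T^-1] ✗ — mass times velocity is momentum, not force; should be ma⃗
(B) a⃗ = F⃗/m: LHS [L T^-2], RHS [L T^-2] ✓ — force (vector) divided by mass (scalar)
(C) |F⃗| = m|a⃗|: LHS [L M T^-2], RHS [L M T^-2] ✓ — magnitudes of vectors are scalars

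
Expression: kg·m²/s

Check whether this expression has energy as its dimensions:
No

The expression kg·m²/s has dimensions [L^2 M T^-1], but energy has dimensions [L^2 M T^-2].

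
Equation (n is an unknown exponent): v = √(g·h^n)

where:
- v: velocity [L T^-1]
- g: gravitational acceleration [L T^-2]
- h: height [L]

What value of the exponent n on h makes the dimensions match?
n = 1

v has dimensions [L T^-1]; h has dimensions [L].
With n = 1: √(g·h^1) has dimensions [L T^-1], matching the LHS ✓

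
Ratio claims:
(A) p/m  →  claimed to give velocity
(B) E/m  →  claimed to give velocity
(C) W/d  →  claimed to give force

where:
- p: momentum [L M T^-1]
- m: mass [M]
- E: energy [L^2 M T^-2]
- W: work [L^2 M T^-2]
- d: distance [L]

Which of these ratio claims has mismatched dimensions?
(B) E/m does not give velocity

(A) p/m: [L T^-1] = velocity [L T^-1] ✓
(B) E/m: [L^2 T^-2] ≠ velocity [L T^-1] ✗
(C) W/d: [L M T^-2] = force [L M T^-2] ✓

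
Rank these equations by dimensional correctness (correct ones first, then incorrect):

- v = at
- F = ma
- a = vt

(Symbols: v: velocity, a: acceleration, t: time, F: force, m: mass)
Dimensionally correct: v = at, F = ma
Dimensionally incorrect: a = vt
Ordered (correct first, then incorrect): v = at, F = ma, a = vt

- v = at: LHS [L T^-1], RHS [L T^-1] → correct ✓
- F = ma: LHS [L M T^-2], RHS [L M T^-2] → correct ✓
- a = vt: LHS [L T^-2], RHS [L] → incorrect ✗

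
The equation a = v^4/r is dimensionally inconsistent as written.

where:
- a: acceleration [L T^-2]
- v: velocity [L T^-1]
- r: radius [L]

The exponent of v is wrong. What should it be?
The exponent of v should be 2: a = v^2/r

The LHS a has dimensions [L T^-2]; v has dimensions [L T^-1].
As written, the RHS v^4/r (exponent 4 on v) has dimensions [L^3 T^-4], which does not match.
With exponent 2, the RHS v^2/r has dimensions [L T^-2], matching the LHS.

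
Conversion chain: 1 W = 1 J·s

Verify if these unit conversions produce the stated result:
The chain is incorrect (it contains an error).

Incorrect: Watt is J/s, not J·s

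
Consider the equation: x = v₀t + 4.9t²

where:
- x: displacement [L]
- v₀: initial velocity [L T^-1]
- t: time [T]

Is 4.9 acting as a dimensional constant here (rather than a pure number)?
Yes

x has dimensions [L], while t² alone has dimensions [T^2]. For the equation to balance, the factor 4.9 must carry dimensions [L T^-2] — it is a dimensional constant (a numerical value of a physical quantity with its units suppressed), not a pure number.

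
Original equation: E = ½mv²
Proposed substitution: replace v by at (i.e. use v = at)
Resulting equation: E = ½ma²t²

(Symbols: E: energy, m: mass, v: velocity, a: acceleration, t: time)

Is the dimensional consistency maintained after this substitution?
Yes

[v] = [L T^-1] and [at] = [L T^-1]. These match, so the substitution replaces a quantity by one of the same dimensions and the result E = ½ma²t² has LHS [L^2 M T^-2] vs RHS [L^2 M T^-2] — still consistent.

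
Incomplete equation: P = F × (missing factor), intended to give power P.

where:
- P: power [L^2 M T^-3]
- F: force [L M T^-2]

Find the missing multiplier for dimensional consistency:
v (velocity), dimensions [L T^-1]

P has dimensions [L^2 M T^-3] and F has dimensions [L M T^-2].
The missing factor must have dimensions [L^2 M T^-3] / [L M T^-2] = [L T^-1], i.e. velocity (v).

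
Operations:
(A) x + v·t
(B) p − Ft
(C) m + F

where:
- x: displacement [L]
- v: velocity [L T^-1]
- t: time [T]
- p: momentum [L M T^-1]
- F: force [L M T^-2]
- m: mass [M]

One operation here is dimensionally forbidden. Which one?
(C) m + F

(A) x + v·t: x [L] and v·t [L] — same dimensions ✓
(B) p − Ft: p [L M T^-1] and Ft [L M T^-1] — same dimensions ✓
(C) m + F: m [M] and F [L M T^-2] — different dimensions cannot be added/subtracted ✗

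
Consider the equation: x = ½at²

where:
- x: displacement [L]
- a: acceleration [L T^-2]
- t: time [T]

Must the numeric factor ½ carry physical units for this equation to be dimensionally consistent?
No

x has dimensions [L] and at² already has dimensions [L], so the equation balances without ½ contributing any dimensions. ½ is a pure (dimensionless) number; changing or removing it would not affect dimensional consistency.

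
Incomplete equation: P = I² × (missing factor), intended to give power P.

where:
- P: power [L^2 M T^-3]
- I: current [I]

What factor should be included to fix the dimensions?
R (resistance), dimensions [I^-2 L^2 M T^-3]

P has dimensions [L^2 M T^-3] and I² has dimensions [I^2].
The missing factor must have dimensions [L^2 M T^-3] / [I^2] = [I^-2 L^2 M T^-3], i.e. resistance (R).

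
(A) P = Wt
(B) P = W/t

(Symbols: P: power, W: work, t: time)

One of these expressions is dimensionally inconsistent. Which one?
(A)

(A) P = Wt: LHS [L^2 M T^-3], RHS [L^2 M T^-1] ✗
(B) P = W/t: LHS [L^2 M T^-3], RHS [L^2 M T^-3] ✓

Expression (A) P = Wt is dimensionally incorrect.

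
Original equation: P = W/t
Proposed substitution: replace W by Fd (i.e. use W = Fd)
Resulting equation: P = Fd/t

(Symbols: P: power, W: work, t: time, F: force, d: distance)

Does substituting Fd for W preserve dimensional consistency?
Yes

[W] = [L^2 M T^-2] and [Fd] = [L^2 M T^-2]. These match, so the substitution replaces a quantity by one of the same dimensions and the result P = Fd/t has LHS [L^2 M T^-3] vs RHS [L^2 M T^-3] — still consistent.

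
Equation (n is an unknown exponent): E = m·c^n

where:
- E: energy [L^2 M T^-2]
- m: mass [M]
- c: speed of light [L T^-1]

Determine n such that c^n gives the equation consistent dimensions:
n = 2

E has dimensions [L^2 M T^-2]; c has dimensions [L T^-1].
The rest of the RHS has dimensions [M], so c^n must supply [L^2 T^-2].
With n = 2: m·c^2 has dimensions [L^2 M T^-2], matching the LHS ✓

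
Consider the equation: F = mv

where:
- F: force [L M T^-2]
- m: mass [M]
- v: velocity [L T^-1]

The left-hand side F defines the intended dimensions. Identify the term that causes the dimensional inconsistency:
The right-hand side term mv

F has dimensions [L M T^-2], but mv has dimensions [L M T^-1], so the term mv is dimensionally wrong for F.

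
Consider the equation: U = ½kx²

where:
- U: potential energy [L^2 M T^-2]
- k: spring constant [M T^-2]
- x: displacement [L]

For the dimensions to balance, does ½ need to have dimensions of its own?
No

U has dimensions [L^2 M T^-2] and kx² already has dimensions [L^2 M T^-2], so the equation balances without ½ contributing any dimensions. ½ is a pure (dimensionless) number; changing or removing it would not affect dimensional consistency.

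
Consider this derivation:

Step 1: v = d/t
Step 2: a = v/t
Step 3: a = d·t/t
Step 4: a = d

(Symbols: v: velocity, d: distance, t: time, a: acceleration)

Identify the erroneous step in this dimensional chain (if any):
Step 3

Step 1: v = d/t → LHS [L T^-1], RHS [L T^-1] ✓
Step 2: a = v/t → LHS [L T^-2], RHS [L T^-2] ✓
Step 3: a = d·t/t → LHS [L T^-2], RHS [L] ✗

The first dimensional inconsistency appears in step 3: a = d·t/t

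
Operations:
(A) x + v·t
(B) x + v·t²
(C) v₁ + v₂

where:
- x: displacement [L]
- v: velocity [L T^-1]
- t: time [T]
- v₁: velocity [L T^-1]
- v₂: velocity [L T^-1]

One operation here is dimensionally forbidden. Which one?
(B) x + v·t²

(A) x + v·t: x [L] and v·t [L] — same dimensions ✓
(B) x + v·t²: x [L] and v·t² [L T] — different dimensions cannot be added/subtracted ✗
(C) v₁ + v₂: v₁ [L T^-1] and v₂ [L T^-1] — same dimensions ✓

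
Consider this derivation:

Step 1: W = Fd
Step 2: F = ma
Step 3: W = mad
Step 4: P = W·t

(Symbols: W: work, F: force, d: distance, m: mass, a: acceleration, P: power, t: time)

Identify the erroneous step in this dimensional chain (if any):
Step 4

Step 1: W = Fd → LHS [L^2 M T^-2], RHS [L^2 M T^-2] ✓
Step 2: F = ma → LHS [L M T^-2], RHS [L M T^-2] ✓
Step 3: W = mad → LHS [L^2 M T^-2], RHS [L^2 M T^-2] ✓
Step 4: P = W·t → LHS [L^2 M T^-3], RHS [L^2 M T^-1] ✗

The first dimensional inconsistency appears in step 4: P = W·t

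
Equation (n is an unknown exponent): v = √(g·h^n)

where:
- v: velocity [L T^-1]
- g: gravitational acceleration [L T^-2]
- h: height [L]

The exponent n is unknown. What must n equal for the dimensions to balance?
n = 1

v has dimensions [L T^-1]; h has dimensions [L].
With n = 1: √(g·h^1) has dimensions [L T^-1], matching the LHS ✓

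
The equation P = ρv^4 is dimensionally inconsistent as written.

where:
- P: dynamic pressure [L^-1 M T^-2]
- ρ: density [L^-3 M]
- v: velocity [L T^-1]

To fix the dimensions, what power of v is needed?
The exponent of v should be 2: P = ρv^2

The LHS P has dimensions [L^-1 M T^-2]; v has dimensions [L T^-1].
As written, the RHS ρv^4 (exponent 4 on v) has dimensions [L M T^-4], which does not match.
With exponent 2, the RHS ρv^2 has dimensions [L^-1 M T^-2], matching the LHS.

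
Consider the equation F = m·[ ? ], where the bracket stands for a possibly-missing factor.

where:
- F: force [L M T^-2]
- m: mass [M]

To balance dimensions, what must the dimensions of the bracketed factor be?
[L T^-2] — acceleration (e.g. a)

F has dimensions [L M T^-2]; m has dimensions [M].
The bracketed factor must supply [L M T^-2] / [M] = [L T^-2].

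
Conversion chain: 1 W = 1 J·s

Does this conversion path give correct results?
The chain is incorrect (it contains an error).

Incorrect: Watt is J/s, not J·s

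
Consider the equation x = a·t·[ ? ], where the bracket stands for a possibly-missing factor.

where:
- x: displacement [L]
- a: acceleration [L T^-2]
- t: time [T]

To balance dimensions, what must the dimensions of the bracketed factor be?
[T] — time (e.g. t)

x has dimensions [L]; a·t has dimensions [L T^-1].
The bracketed factor must supply [L] / [L T^-1] = [T].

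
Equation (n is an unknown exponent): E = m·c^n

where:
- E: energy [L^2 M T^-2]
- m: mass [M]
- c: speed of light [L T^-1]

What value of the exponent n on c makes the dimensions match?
n = 2

E has dimensions [L^2 M T^-2]; c has dimensions [L T^-1].
The rest of the RHS has dimensions [M], so c^n must supply [L^2 T^-2].
With n = 2: m·c^2 has dimensions [L^2 M T^-2], matching the LHS ✓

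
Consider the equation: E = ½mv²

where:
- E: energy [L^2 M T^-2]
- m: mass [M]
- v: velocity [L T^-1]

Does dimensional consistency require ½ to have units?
No

E has dimensions [L^2 M T^-2] and mv² already has dimensions [L^2 M T^-2], so the equation balances without ½ contributing any dimensions. ½ is a pure (dimensionless) number; changing or removing it would not affect dimensional consistency.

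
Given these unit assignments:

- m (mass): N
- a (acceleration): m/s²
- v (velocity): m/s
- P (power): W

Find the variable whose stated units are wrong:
m

The variable m (mass) should have units kg, not N.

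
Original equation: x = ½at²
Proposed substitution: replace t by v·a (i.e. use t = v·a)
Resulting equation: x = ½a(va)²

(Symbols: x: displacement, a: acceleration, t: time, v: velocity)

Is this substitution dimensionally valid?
No

[t] = [T] and [v·a] = [L^2 T^-3]. These differ, so the substitution replaces a quantity by one of different dimensions and the result x = ½a(va)² has LHS [L] vs RHS [L^5 T^-8] — inconsistent.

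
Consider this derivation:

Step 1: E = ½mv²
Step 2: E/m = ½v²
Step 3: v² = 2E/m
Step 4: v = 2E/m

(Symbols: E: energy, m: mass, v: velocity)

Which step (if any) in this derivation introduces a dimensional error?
Step 4

Step 1: E = ½mv² → LHS [L^2 M T^-2], RHS [L^2 M T^-2] ✓
Step 2: E/m = ½v² → LHS [L^2 T^-2], RHS [L^2 T^-2] ✓
Step 3: v² = 2E/m → LHS [L^2 T^-2], RHS [L^2 T^-2] ✓
Step 4: v = 2E/m → LHS [L T^-1], RHS [L^2 T^-2] ✗

The first dimensional inconsistency appears in step 4: v = 2E/m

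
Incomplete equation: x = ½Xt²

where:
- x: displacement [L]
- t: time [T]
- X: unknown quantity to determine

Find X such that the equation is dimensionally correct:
X = a (acceleration), dimensions [L T^-2]

x has dimensions [L]; the rest of the RHS (½ t²) has dimensions [T^2].
So X must have dimensions [L T^-2] — X = a (acceleration).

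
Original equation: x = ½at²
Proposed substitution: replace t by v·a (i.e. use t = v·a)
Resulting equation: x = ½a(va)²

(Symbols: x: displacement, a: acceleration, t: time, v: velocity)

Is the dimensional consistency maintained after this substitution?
No

[t] = [T] and [v·a] = [L^2 T^-3]. These differ, so the substitution replaces a quantity by one of different dimensions and the result x = ½a(va)² has LHS [L] vs RHS [L^5 T^-8] — inconsistent.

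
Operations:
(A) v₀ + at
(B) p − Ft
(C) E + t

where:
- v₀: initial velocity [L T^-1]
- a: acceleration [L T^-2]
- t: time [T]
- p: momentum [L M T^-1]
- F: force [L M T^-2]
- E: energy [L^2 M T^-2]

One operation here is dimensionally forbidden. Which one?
(C) E + t

(A) v₀ + at: v₀ [L T^-1] and at [L T^-1] — same dimensions ✓
(B) p − Ft: p [L M T^-1] and Ft [L M T^-1] — same dimensions ✓
(C) E + t: E [L^2 M T^-2] and t [T] — different dimensions cannot be added/subtracted ✗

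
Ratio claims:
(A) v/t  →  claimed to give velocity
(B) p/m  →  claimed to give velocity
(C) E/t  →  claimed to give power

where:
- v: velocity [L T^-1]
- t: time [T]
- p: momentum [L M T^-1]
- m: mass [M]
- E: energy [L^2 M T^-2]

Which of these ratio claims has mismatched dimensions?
(A) v/t does not give velocity

(A) v/t: [L T^-2] ≠ velocity [L T^-1] ✗
(B) p/m: [L T^-1] = velocity [L T^-1] ✓
(C) E/t: [L^2 M T^-3] = power [L^2 M T^-3] ✓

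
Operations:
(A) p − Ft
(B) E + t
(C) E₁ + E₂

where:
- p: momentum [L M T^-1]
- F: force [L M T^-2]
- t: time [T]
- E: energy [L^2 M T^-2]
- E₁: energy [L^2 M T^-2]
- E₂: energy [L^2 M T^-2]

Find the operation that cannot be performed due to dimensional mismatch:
(B) E + t

(A) p − Ft: p [L M T^-1] and Ft [L M T^-1] — same dimensions ✓
(B) E + t: E [L^2 M T^-2] and t [T] — different dimensions cannot be added/subtracted ✗
(C) E₁ + E₂: E₁ [L^2 M T^-2] and E₂ [L^2 M T^-2] — same dimensions ✓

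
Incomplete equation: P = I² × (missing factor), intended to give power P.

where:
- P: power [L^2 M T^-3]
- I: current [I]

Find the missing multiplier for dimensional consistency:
R (resistance), dimensions [I^-2 L^2 M T^-3]

P has dimensions [L^2 M T^-3] and I² has dimensions [I^2].
The missing factor must have dimensions [L^2 M T^-3] / [I^2] = [I^-2 L^2 M T^-3], i.e. resistance (R).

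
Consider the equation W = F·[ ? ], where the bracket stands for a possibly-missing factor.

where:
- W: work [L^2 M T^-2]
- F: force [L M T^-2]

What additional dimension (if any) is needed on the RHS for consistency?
[L] — length (e.g. a distance d)

W has dimensions [L^2 M T^-2]; F has dimensions [L M T^-2].
The bracketed factor must supply [L^2 M T^-2] / [L M T^-2] = [L].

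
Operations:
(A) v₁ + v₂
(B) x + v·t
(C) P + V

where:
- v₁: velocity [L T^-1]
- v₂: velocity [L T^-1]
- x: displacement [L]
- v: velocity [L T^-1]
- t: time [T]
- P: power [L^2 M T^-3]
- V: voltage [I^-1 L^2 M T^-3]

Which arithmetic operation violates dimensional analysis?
(C) P + V

(A) v₁ + v₂: v₁ [L T^-1] and v₂ [L T^-1] — same dimensions ✓
(B) x + v·t: x [L] and v·t [L] — same dimensions ✓
(C) P + V: P [L^2 M T^-3] and V [I^-1 L^2 M T^-3] — different dimensions cannot be added/subtracted ✗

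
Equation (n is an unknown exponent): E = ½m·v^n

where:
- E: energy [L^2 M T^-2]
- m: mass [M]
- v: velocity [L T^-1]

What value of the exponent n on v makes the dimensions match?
n = 2

E has dimensions [L^2 M T^-2]; v has dimensions [L T^-1].
The rest of the RHS has dimensions [M], so v^n must supply [L^2 T^-2].
With n = 2: ½m·v^2 has dimensions [L^2 M T^-2], matching the LHS ✓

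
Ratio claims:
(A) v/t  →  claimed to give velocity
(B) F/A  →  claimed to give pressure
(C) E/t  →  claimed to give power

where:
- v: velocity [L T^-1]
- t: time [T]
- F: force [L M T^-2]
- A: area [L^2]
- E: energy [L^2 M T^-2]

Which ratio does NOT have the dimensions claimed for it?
(A) v/t does not give velocity

(A) v/t: [L T^-2] ≠ velocity [L T^-1] ✗
(B) F/A: [L^-1 M T^-2] = pressure [L^-1 M T^-2] ✓
(C) E/t: [L^2 M T^-3] = power [L^2 M T^-3] ✓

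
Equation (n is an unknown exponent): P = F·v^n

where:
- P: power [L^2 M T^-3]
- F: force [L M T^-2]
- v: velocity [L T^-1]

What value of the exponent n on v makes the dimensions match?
n = 1

P has dimensions [L^2 M T^-3]; v has dimensions [L T^-1].
The rest of the RHS has dimensions [L M T^-2], so v^n must supply [L T^-1].
With n = 1: F·v^1 has dimensions [L^2 M T^-3], matching the LHS ✓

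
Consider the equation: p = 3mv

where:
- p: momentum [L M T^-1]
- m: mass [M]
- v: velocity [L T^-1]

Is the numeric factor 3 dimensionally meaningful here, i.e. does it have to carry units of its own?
No

p has dimensions [L M T^-1] and mv already has dimensions [L M T^-1], so the equation balances without 3 contributing any dimensions. 3 is a pure (dimensionless) number; changing or removing it would not affect dimensional consistency.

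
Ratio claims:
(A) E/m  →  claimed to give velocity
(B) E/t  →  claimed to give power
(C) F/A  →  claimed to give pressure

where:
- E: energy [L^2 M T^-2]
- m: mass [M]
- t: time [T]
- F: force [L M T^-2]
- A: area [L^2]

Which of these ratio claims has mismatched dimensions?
(A) E/m does not give velocity

(A) E/m: [L^2 T^-2] ≠ velocity [L T^-1] ✗
(B) E/t: [L^2 M T^-3] = power [L^2 M T^-3] ✓
(C) F/A: [L^-1 M T^-2] = pressure [L^-1 M T^-2] ✓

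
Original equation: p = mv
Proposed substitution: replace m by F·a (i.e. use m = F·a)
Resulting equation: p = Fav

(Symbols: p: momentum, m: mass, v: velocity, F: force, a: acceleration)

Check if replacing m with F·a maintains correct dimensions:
No

[m] = [M] and [F·a] = [L^2 M T^-4]. These differ, so the substitution replaces a quantity by one of different dimensions and the result p = Fav has LHS [L M T^-1] vs RHS [L^3 M T^-5] — inconsistent.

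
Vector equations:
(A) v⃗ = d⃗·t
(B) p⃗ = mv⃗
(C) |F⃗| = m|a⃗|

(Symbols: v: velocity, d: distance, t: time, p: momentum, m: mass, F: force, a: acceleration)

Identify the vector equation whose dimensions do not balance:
(A) v⃗ = d⃗·t

(A) v⃗ = d⃗·t: LHS [L T^-1], RHS [L T] ✗ — velocity is displacement per time; should be d⃗/t
(B) p⃗ = mv⃗: LHS [L M T^-1], RHS [L M T^-1] ✓ — mass (scalar) times velocity (vector)
(C) |F⃗| = m|a⃗|: LHS [L M T^-2], RHS [L M T^-2] ✓ — magnitudes of vectors are scalars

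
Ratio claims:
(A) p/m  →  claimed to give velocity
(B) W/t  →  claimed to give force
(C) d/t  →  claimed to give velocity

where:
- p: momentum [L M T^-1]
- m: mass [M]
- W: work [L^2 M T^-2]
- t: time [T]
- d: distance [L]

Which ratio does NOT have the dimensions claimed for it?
(B) W/t does not give force

(A) p/m: [L T^-1] = velocity [L T^-1] ✓
(B) W/t: [L^2 M T^-3] ≠ force [L M T^-2] ✗
(C) d/t: [L T^-1] = velocity [L T^-1] ✓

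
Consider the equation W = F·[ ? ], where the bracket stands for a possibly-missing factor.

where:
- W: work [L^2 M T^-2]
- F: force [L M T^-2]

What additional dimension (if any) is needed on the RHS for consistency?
[L] — length (e.g. a distance d)

W has dimensions [L^2 M T^-2]; F has dimensions [L M T^-2].
The bracketed factor must supply [L^2 M T^-2] / [L M T^-2] = [L].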